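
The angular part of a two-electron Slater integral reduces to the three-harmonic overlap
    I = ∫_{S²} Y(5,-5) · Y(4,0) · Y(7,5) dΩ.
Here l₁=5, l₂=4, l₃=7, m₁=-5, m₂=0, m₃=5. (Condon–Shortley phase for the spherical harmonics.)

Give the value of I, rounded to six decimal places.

Rules hold: Σm=0, L=16 even, 1≤7≤9.
N = 11·9·15 = 1485
Δ = 2!·8!·6!/17! = 1/6126120
Racah Σ t=0..2: t=0:+1/69120 t=1:−1/20736 t=2:+1/69120 = -1/51840
⇒ 3j(5 4 7; 0 0 0)² = 280/21879, sgn +1
Racah Σ t=2..2: t=2:+1/3870720 = 1/3870720
⇒ 3j(5 4 7; -5 0 5)² = 135/6188, sgn +1
4πI² = N·(3j₀)²·(3jₘ)² = 20250/48841
I = +1·√(0.414611/4π) = 0.18164160

0.181642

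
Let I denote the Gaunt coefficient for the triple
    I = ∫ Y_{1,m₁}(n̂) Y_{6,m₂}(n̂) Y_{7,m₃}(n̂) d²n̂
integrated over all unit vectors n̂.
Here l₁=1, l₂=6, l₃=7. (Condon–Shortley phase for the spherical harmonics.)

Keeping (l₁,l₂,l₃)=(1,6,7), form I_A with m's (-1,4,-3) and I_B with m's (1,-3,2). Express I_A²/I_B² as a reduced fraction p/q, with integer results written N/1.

Same 1,6,7: normalisation and zero-m 3j drop out of the ratio.
A: Δ: 0! 2! 12! / 15! → 1/1365; sum: t=0:+1/14515200 = 1/14515200; 3j²(1 6 7; -1 4 -3) = Δ·Π!·Σ² = 2/455  (sign +1)
B: Δ: 0! 2! 12! / 15! → 1/1365; sum: t=0:+1/4354560 = 1/4354560; 3j²(1 6 7; 1 -3 2) = Δ·Π!·Σ² = 2/273  (sign -1)
I_A²/I_B² = (2/455)/(2/273) = 3/5

3/5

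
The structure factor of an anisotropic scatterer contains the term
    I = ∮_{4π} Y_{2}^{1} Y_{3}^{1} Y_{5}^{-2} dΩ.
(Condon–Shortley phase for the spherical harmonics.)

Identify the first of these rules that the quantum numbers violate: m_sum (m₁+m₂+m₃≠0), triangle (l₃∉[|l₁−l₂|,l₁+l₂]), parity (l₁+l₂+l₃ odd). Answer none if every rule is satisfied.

none

azimuthal sum: 1 + 1 − 2 = 0  ✓
1 ≤ 5 ≤ 5 (triangle on l)  ✓
L = 2 + 3 + 5 = 10 (even)  ✓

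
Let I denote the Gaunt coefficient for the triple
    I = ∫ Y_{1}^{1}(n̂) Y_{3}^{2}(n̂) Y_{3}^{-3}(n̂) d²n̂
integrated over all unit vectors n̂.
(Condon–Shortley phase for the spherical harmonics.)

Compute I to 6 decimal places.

Σlᵢ=7 odd — θ-integrand is odd under cosθ→−cosθ; I=0

0.000000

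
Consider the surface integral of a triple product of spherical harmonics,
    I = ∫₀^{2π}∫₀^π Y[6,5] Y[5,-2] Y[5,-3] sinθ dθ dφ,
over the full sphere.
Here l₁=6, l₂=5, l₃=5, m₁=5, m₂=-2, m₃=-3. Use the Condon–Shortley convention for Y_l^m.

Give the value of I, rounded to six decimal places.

-0.065948

Rules hold: Σm=0, L=16 even, 1≤5≤11.
N = 13·11·11 = 1573
Δ = 6!·6!·4!/17! = 1/28588560
Racah Σ t=1..5: t=1:−1/345600 t=2:+1/13824 t=3:−1/5184 t=4:+1/13824 t=5:−1/345600 = -7/129600
⇒ 3j(6 5 5; 0 0 0)² = 80/7293, sgn +1
Racah Σ t=0..1: t=0:+1/518400 t=1:−1/345600 = -1/1036800
⇒ 3j(6 5 5; 5 -2 -3)² = 7/2210, sgn -1
4πI² = N·(3j₀)²·(3jₘ)² = 616/11271
I = -1·√(0.0546535/4π) = -0.06594839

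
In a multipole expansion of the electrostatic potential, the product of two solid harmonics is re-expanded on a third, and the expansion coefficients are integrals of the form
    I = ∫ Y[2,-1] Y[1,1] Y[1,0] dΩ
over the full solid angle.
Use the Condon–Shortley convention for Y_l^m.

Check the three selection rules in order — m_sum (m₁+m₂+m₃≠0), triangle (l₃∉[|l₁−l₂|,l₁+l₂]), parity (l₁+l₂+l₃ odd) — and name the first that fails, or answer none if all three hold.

Σmᵢ = 0  ✓
l₃∈[|l₁−l₂|,l₁+l₂]=[1,3], have l₃=1  ✓
Σlᵢ = 4 ⇒ even  ✓

none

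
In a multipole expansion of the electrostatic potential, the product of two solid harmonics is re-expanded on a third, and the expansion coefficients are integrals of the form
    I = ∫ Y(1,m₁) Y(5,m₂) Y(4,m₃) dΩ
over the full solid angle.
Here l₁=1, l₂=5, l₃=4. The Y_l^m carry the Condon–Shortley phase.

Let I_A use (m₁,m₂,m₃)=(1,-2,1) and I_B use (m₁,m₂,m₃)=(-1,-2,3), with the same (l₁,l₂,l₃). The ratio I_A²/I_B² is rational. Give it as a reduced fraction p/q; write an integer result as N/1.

Shared (l₁,l₂,l₃)=(1,5,4): N and (l;000)² cancel in I_A²/I_B².
A: Δ = 2!·0!·8!/11! = 1/495; Racah Σ t=0..0: t=0:+1/1440 = 1/1440; ⇒ 3j(1 5 4; 1 -2 1)² = 7/165, sgn -1
B: Δ = 2!·0!·8!/11! = 1/495; Racah Σ t=2..2: t=2:+1/10080 = 1/10080; ⇒ 3j(1 5 4; -1 -2 3)² = 1/165, sgn -1
I_A²/I_B² = (7/165)/(1/165) = 7/1

7/1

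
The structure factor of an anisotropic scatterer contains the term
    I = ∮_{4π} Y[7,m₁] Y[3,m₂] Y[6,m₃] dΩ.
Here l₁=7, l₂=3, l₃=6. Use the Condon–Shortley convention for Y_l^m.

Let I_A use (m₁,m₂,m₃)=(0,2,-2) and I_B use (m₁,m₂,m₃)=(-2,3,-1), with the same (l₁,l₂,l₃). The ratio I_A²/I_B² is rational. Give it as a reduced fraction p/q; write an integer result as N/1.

500/567

Shared (l₁,l₂,l₃)=(7,3,6): N and (l;000)² cancel in I_A²/I_B².
A: Δ = 4!·10!·2!/17! = 1/2042040; Racah Σ t=3..4: t=3:−1/207360 t=4:+1/725760 = -1/290304; ⇒ 3j(7 3 6; 0 2 -2)² = 125/7293, sgn -1
B: Δ = 4!·10!·2!/17! = 1/2042040; Racah Σ t=4..4: t=4:+1/691200 = 1/691200; ⇒ 3j(7 3 6; -2 3 -1)² = 189/9724, sgn -1
I_A²/I_B² = (125/7293)/(189/9724) = 500/567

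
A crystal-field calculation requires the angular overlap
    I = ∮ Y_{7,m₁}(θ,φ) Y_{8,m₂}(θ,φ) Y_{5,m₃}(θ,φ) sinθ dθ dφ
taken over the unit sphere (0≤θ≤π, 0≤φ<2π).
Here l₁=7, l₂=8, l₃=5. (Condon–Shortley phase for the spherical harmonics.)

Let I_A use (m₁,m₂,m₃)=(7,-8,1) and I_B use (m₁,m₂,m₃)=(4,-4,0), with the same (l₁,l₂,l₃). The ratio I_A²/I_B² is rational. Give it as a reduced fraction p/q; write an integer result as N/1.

169/150

Shared (l₁,l₂,l₃)=(7,8,5): N and (l;000)² cancel in I_A²/I_B².
A: Δ = 10!·4!·6!/21! = 1/814773960; Racah Σ t=0..0: t=0:+1/62705664000 = 1/62705664000; ⇒ 3j(7 8 5; 7 -8 1)² = 143/14535, sgn +1
B: Δ = 10!·4!·6!/21! = 1/814773960; Racah Σ t=0..3: t=0:+1/1045094400 t=1:−1/52254720 t=2:+1/23224320 t=3:−1/87091200 = 1/74649600; ⇒ 3j(7 8 5; 4 -4 0)² = 110/12597, sgn -1
I_A²/I_B² = (143/14535)/(110/12597) = 169/150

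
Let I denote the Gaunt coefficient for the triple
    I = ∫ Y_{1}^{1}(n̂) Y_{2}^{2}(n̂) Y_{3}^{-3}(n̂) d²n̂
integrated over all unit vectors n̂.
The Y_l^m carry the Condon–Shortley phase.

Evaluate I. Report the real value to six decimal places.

Checks pass: Σm=0; 6 even; l₃=3∈[1,3].
(2·1+1)(2·2+1)(2·3+1) = 105
Δ: 0! 2! 4! / 7! → 1/105
sum: t=0:+1/4 = 1/4
3j²(1 2 3; 0 0 0) = Δ·Π!·Σ² = 3/35  (sign -1)
sum: t=0:+1/48 = 1/48
3j²(1 2 3; 1 2 -3) = Δ·Π!·Σ² = 1/7  (sign +1)
combine: 4πI² = 105·3/35·1/7 = 9/7
take √, sign -1: I = -0.31986543

-0.319865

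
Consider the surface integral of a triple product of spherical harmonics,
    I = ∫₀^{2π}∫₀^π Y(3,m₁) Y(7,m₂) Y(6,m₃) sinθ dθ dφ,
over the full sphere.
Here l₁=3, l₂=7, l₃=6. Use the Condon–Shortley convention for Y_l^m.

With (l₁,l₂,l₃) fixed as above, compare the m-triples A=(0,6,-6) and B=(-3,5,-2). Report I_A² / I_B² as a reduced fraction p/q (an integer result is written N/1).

Shared (l₁,l₂,l₃)=(3,7,6): N and (l;000)² cancel in I_A²/I_B².
A: Δ = 4!·2!·10!/17! = 1/2042040; Racah Σ t=3..3: t=3:−1/43545600 = -1/43545600; ⇒ 3j(3 7 6; 0 6 -6)² = 33/1190, sgn -1
B: Δ = 4!·2!·10!/17! = 1/2042040; Racah Σ t=4..4: t=4:+1/3870720 = 1/3870720; ⇒ 3j(3 7 6; -3 5 -2)² = 135/6188, sgn +1
I_A²/I_B² = (33/1190)/(135/6188) = 286/225

286/225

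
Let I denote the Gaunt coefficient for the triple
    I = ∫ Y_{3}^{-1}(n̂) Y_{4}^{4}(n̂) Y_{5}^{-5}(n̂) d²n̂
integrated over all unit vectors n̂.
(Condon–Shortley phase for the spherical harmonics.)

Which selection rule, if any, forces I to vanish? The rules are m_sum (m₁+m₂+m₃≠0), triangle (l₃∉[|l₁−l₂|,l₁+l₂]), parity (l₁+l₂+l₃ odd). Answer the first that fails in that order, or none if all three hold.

m_sum

Σmᵢ = -2  ✗
l₃∈[|l₁−l₂|,l₁+l₂]=[1,7], have l₃=5
Σlᵢ = 12 ⇒ even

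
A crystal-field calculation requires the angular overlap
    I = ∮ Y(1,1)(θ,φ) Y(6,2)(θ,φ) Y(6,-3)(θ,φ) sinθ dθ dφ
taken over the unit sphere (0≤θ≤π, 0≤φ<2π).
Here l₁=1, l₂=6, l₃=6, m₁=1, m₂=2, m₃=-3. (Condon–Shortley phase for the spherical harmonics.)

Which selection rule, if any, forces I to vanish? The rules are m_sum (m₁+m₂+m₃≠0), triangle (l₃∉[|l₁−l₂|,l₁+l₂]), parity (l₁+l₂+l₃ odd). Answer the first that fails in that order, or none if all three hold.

m₁+m₂+m₃ = 1 + 2 − 3 = 0  ✓
triangle: |1−6|=5 ≤ l₃=6 ≤ 1+6=7  ✓
parity: l₁+l₂+l₃ = 13 is odd  ✗

parity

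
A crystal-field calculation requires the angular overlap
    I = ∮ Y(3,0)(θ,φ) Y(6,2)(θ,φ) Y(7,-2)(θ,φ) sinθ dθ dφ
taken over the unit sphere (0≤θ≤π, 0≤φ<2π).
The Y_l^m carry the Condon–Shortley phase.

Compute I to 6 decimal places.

0.080527

Rules hold: Σm=0, L=16 even, 3≤7≤9.
N = 7·13·15 = 1365
Δ = 2!·4!·10!/17! = 1/2042040
Racah Σ t=0..2: t=0:+1/207360 t=1:−1/57600 t=2:+1/207360 = -1/129600
⇒ 3j(3 6 7; 0 0 0)² = 168/12155, sgn +1
Racah Σ t=0..2: t=0:+1/967680 t=1:−1/120960 t=2:+1/207360 = -1/414720
⇒ 3j(3 6 7; 0 2 -2)² = 21/4862, sgn +1
4πI² = N·(3j₀)²·(3jₘ)² = 37044/454597
I = +1·√(0.0814876/4π) = 0.08052685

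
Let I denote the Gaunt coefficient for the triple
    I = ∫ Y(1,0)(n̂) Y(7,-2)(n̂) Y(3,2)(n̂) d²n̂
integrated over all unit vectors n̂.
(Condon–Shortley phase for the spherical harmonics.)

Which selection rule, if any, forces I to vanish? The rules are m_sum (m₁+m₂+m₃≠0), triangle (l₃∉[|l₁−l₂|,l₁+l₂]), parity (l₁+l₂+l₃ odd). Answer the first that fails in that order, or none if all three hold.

m₁+m₂+m₃ = 0 − 2 + 2 = 0  ✓
triangle: |1−7|=6 ≤ l₃=3 ≤ 1+7=8  ✗
parity: l₁+l₂+l₃ = 11 is odd

triangle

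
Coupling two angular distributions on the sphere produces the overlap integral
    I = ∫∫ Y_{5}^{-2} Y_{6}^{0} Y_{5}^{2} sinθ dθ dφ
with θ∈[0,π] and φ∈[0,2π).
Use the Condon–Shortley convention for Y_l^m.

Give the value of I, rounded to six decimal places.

-0.110455

Rules hold: Σm=0, L=16 even, 1≤5≤11.
N = 11·13·11 = 1573
Δ = 6!·4!·6!/17! = 1/28588560
Racah Σ t=1..5: t=1:−1/345600 t=2:+1/13824 t=3:−1/5184 t=4:+1/13824 t=5:−1/345600 = -7/129600
⇒ 3j(5 6 5; 0 0 0)² = 80/7293, sgn +1
Racah Σ t=3..6: t=3:−1/31104 t=4:+1/13824 t=5:−1/57600 t=6:+1/3110400 = 1/43200
⇒ 3j(5 6 5; -2 0 2)² = 108/12155, sgn -1
4πI² = N·(3j₀)²·(3jₘ)² = 576/3757
I = -1·√(0.153314/4π) = -0.11045508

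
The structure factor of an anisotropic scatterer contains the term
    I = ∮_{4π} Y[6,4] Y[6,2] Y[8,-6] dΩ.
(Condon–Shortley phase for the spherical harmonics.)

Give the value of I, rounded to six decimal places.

-0.061896

m-sum 0 ✓  L=20 even ✓  0≤8≤12 ✓
Π(2lᵢ+1) = 13×13×17 = 2873
triangle coeff Δ(6,6,8) = 1/1309458150
Σ_t [0,4]: t=0:+1/49766400 t=1:−1/3110400 t=2:+1/1327104 t=3:−1/3110400 t=4:+1/49766400 = 1/6635520
(3j)²=350/46189 [(6 6 8; 0 0 0)], sign=+1
Σ_t [0,2]: t=0:+1/1393459200 t=1:−1/152409600 t=2:+1/232243200 = -1/650280960
(3j)²=5/2261 [(6 6 8; 4 2 -6)], sign=-1
⇒ 4πI² = 3250/67507
I = (-1)√(3250/67507/(4π)) = -0.06189597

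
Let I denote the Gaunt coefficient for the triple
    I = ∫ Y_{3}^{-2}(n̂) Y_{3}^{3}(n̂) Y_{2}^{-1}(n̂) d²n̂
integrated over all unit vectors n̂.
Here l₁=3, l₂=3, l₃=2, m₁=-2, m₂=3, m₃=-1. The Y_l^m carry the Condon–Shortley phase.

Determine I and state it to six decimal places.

Rules hold: Σm=0, L=8 even, 0≤2≤6.
N = 7·7·5 = 245
Δ = 4!·2!·2!/9! = 1/3780
Racah Σ t=1..3: t=1:−1/24 t=2:+1/4 t=3:−1/24 = 1/6
⇒ 3j(3 3 2; 0 0 0)² = 4/105, sgn +1
Racah Σ t=4..4: t=4:+1/48 = 1/48
⇒ 3j(3 3 2; -2 3 -1)² = 5/84, sgn -1
4πI² = N·(3j₀)²·(3jₘ)² = 5/9
I = -1·√(0.555556/4π) = -0.21026104

-0.210261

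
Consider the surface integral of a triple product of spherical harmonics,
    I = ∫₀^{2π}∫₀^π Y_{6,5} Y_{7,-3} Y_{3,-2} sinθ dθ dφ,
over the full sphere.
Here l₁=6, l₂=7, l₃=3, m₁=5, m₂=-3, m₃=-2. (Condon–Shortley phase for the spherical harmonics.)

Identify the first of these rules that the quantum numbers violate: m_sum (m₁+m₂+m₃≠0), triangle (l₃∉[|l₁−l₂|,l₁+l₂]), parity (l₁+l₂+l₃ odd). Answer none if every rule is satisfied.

azimuthal sum: 5 − 3 − 2 = 0  ✓
1 ≤ 3 ≤ 13 (triangle on l)  ✓
L = 6 + 7 + 3 = 16 (even)  ✓

none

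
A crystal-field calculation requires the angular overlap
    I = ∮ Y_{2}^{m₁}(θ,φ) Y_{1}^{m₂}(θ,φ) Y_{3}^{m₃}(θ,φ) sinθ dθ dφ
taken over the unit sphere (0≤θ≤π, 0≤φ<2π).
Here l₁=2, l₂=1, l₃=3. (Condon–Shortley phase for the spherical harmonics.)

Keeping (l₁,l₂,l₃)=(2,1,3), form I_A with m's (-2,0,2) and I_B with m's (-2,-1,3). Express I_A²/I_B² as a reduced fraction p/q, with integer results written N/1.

1/3

Shared (l₁,l₂,l₃)=(2,1,3): N and (l;000)² cancel in I_A²/I_B².
A: Δ = 0!·4!·2!/7! = 1/105; Racah Σ t=0..0: t=0:+1/24 = 1/24; ⇒ 3j(2 1 3; -2 0 2)² = 1/21, sgn -1
B: Δ = 0!·4!·2!/7! = 1/105; Racah Σ t=0..0: t=0:+1/48 = 1/48; ⇒ 3j(2 1 3; -2 -1 3)² = 1/7, sgn +1
I_A²/I_B² = (1/21)/(1/7) = 1/3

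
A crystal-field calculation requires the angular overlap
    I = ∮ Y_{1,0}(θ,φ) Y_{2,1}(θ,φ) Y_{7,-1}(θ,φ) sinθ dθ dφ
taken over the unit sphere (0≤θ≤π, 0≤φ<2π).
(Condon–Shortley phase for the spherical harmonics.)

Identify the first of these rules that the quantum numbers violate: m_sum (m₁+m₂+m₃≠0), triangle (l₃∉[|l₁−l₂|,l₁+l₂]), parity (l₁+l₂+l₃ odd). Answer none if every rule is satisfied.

azimuthal sum: 0 + 1 − 1 = 0  ✓
1 ≤ 7 ≤ 3 (triangle on l)  ✗
L = 1 + 2 + 7 = 10 (even)

triangle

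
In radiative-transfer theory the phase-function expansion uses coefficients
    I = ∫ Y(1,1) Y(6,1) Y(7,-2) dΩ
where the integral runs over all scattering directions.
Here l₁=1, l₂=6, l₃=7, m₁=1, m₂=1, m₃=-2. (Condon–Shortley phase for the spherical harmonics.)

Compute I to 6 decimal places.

Rules hold: Σm=0, L=14 even, 5≤7≤7.
N = 3·13·15 = 585
Δ = 0!·2!·12!/15! = 1/1365
Racah Σ t=0..0: t=0:+1/518400 = 1/518400
⇒ 3j(1 6 7; 0 0 0)² = 7/195, sgn -1
Racah Σ t=0..0: t=0:+1/1209600 = 1/1209600
⇒ 3j(1 6 7; 1 1 -2)² = 12/455, sgn -1
4πI² = N·(3j₀)²·(3jₘ)² = 36/65
I = +1·√(0.553846/4π) = 0.20993732

0.209937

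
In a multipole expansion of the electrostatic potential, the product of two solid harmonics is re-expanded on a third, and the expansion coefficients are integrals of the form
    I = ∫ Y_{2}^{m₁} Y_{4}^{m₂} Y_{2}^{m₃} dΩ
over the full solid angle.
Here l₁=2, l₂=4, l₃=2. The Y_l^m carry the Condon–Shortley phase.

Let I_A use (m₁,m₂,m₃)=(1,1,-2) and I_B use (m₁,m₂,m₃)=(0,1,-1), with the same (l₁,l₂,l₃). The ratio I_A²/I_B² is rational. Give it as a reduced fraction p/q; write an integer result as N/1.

Shared (l₁,l₂,l₃)=(2,4,2): N and (l;000)² cancel in I_A²/I_B².
A: Δ = 4!·0!·4!/9! = 1/630; Racah Σ t=1..1: t=1:−1/144 = -1/144; ⇒ 3j(2 4 2; 1 1 -2)² = 1/126, sgn -1
B: Δ = 4!·0!·4!/9! = 1/630; Racah Σ t=2..2: t=2:+1/24 = 1/24; ⇒ 3j(2 4 2; 0 1 -1)² = 1/21, sgn -1
I_A²/I_B² = (1/126)/(1/21) = 1/6

1/6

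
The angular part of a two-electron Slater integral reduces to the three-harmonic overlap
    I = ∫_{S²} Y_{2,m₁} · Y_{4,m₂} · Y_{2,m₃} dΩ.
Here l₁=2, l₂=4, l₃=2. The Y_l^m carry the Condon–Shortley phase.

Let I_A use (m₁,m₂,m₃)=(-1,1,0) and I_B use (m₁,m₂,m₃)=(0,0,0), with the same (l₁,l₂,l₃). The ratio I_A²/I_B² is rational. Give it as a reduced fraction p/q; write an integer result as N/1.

5/6

Same 2,4,2: normalisation and zero-m 3j drop out of the ratio.
A: Δ: 4! 0! 4! / 9! → 1/630; sum: t=3:−1/24 = -1/24; 3j²(2 4 2; -1 1 0) = Δ·Π!·Σ² = 1/21  (sign -1)
B: Δ: 4! 0! 4! / 9! → 1/630; sum: t=2:+1/16 = 1/16; 3j²(2 4 2; 0 0 0) = Δ·Π!·Σ² = 2/35  (sign +1)
I_A²/I_B² = (1/21)/(2/35) = 5/6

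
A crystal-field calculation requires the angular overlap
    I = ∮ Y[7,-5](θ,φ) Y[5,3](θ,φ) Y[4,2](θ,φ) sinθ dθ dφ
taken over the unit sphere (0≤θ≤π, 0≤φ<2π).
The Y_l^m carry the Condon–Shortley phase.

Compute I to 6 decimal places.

m-sum 0 ✓  L=16 even ✓  2≤4≤12 ✓
Π(2lᵢ+1) = 15×11×9 = 1485
triangle coeff Δ(7,5,4) = 1/6126120
Σ_t [3,5]: t=3:−1/69120 t=4:+1/20736 t=5:−1/69120 = 1/51840
(3j)²=280/21879 [(7 5 4; 0 0 0)], sign=+1
Σ_t [6,8]: t=6:+1/2073600 t=7:−1/604800 t=8:+1/3870720 = -53/58060800
(3j)²=2809/185640 [(7 5 4; -5 3 2)], sign=-1
⇒ 4πI² = 14045/48841
I = (-1)√(14045/48841/(4π)) = -0.15127378

-0.151274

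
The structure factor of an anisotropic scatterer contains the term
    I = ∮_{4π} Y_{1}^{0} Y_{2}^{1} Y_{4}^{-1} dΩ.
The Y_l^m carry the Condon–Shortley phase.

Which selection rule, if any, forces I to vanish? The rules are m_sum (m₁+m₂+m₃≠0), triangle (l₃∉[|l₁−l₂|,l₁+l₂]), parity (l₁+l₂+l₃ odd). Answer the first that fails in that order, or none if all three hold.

triangle

azimuthal sum: 0 + 1 − 1 = 0  ✓
1 ≤ 4 ≤ 3 (triangle on l)  ✗
L = 1 + 2 + 4 = 7 (odd)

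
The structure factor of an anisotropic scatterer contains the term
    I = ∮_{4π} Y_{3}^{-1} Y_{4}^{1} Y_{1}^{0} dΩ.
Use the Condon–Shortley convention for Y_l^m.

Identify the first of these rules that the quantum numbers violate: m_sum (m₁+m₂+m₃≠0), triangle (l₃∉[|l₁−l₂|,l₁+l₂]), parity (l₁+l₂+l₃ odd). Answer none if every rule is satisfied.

m₁+m₂+m₃ = -1 + 1 + 0 = 0  ✓
triangle: |3−4|=1 ≤ l₃=1 ≤ 3+4=7  ✓
parity: l₁+l₂+l₃ = 8 is even  ✓

none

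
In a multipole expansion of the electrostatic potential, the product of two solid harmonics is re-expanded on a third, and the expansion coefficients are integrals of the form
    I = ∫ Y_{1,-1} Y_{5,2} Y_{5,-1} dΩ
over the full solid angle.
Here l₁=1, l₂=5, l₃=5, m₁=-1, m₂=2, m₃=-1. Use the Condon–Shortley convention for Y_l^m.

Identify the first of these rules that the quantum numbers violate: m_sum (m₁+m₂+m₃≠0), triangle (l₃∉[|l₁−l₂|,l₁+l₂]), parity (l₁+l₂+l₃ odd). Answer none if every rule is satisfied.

parity

m₁+m₂+m₃ = -1 + 2 − 1 = 0  ✓
triangle: |1−5|=4 ≤ l₃=5 ≤ 1+5=6  ✓
parity: l₁+l₂+l₃ = 11 is odd  ✗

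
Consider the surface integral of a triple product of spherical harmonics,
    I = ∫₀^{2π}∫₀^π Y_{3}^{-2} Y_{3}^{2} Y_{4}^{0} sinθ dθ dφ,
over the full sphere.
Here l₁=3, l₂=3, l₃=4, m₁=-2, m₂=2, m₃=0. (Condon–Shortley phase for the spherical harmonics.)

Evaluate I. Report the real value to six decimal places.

-0.179515

Rules hold: Σm=0, L=10 even, 0≤4≤6.
N = 7·7·9 = 441
Δ = 2!·4!·4!/11! = 1/34650
Racah Σ t=0..2: t=0:+1/72 t=1:−1/16 t=2:+1/72 = -5/144
⇒ 3j(3 3 4; 0 0 0)² = 2/77, sgn -1
Racah Σ t=1..2: t=1:−1/576 t=2:+1/72 = 7/576
⇒ 3j(3 3 4; -2 2 0)² = 7/198, sgn +1
4πI² = N·(3j₀)²·(3jₘ)² = 49/121
I = -1·√(0.404959/4π) = -0.17951487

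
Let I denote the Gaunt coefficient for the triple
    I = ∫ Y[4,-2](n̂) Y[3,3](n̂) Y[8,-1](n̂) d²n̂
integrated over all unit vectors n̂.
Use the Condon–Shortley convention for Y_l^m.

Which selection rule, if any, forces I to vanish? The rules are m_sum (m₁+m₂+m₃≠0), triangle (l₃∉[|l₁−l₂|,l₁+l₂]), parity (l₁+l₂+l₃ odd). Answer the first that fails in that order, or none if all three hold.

triangle

m₁+m₂+m₃ = -2 + 3 − 1 = 0  ✓
triangle: |4−3|=1 ≤ l₃=8 ≤ 4+3=7  ✗
parity: l₁+l₂+l₃ = 15 is odd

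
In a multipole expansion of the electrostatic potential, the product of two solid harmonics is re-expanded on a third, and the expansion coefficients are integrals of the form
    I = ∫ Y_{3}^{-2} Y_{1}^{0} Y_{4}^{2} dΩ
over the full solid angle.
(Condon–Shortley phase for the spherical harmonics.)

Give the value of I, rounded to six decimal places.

0.213244

m-sum 0 ✓  L=8 even ✓  2≤4≤4 ✓
Π(2lᵢ+1) = 7×3×9 = 189
triangle coeff Δ(3,1,4) = 1/252
Σ_t [0,0]: t=0:+1/36 = 1/36
(3j)²=4/63 [(3 1 4; 0 0 0)], sign=+1
Σ_t [0,0]: t=0:+1/120 = 1/120
(3j)²=1/21 [(3 1 4; -2 0 2)], sign=+1
⇒ 4πI² = 4/7
I = (+1)√(4/7/(4π)) = 0.21324362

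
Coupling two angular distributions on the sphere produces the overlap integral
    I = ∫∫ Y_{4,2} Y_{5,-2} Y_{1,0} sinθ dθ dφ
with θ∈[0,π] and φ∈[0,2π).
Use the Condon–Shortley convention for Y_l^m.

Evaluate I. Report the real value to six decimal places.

0.225034

Checks pass: Σm=0; 10 even; l₃=1∈[1,9].
(2·4+1)(2·5+1)(2·1+1) = 297
Δ: 8! 0! 2! / 11! → 1/495
sum: t=4:+1/576 = 1/576
3j²(4 5 1; 0 0 0) = Δ·Π!·Σ² = 5/99  (sign -1)
sum: t=2:+1/1440 = 1/1440
3j²(4 5 1; 2 -2 0) = Δ·Π!·Σ² = 7/165  (sign -1)
combine: 4πI² = 297·5/99·7/165 = 7/11
take √, sign +1: I = 0.22503380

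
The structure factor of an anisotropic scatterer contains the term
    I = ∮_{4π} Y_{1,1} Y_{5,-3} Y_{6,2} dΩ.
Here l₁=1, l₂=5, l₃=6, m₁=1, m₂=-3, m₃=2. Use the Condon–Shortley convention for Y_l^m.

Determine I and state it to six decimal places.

0.100084

Checks pass: Σm=0; 12 even; l₃=6∈[4,6].
(2·1+1)(2·5+1)(2·6+1) = 429
Δ: 0! 2! 10! / 13! → 1/858
sum: t=0:+1/14400 = 1/14400
3j²(1 5 6; 0 0 0) = Δ·Π!·Σ² = 6/143  (sign +1)
sum: t=0:+1/161280 = 1/161280
3j²(1 5 6; 1 -3 2) = Δ·Π!·Σ² = 1/143  (sign +1)
combine: 4πI² = 429·6/143·1/143 = 18/143
take √, sign +1: I = 0.10008369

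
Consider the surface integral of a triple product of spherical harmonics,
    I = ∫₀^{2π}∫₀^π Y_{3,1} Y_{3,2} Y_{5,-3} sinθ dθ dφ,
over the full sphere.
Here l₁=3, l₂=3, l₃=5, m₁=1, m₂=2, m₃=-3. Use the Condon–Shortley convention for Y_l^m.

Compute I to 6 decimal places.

0.000000

Σlᵢ=11 odd — θ-integrand is odd under cosθ→−cosθ; I=0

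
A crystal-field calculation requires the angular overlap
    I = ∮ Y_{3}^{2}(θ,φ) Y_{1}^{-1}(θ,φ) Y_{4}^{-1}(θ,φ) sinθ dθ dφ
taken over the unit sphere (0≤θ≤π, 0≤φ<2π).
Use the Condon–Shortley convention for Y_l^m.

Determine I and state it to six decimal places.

Checks pass: Σm=0; 8 even; l₃=4∈[2,4].
(2·3+1)(2·1+1)(2·4+1) = 189
Δ: 0! 6! 2! / 9! → 1/252
sum: t=0:+1/36 = 1/36
3j²(3 1 4; 0 0 0) = Δ·Π!·Σ² = 4/63  (sign +1)
sum: t=0:+1/240 = 1/240
3j²(3 1 4; 2 -1 -1) = Δ·Π!·Σ² = 1/84  (sign -1)
combine: 4πI² = 189·4/63·1/84 = 1/7
take √, sign -1: I = -0.10662181

-0.106622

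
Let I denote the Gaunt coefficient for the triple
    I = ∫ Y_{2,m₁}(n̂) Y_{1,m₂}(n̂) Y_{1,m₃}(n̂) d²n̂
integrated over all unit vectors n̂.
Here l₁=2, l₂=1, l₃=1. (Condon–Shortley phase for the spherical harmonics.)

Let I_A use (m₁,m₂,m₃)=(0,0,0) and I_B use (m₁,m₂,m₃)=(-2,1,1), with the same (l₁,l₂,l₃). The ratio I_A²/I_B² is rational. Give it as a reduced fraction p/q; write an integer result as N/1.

2/3

Same 2,1,1: normalisation and zero-m 3j drop out of the ratio.
A: Δ: 2! 2! 0! / 5! → 1/30; sum: t=1:−1/1 = -1/1; 3j²(2 1 1; 0 0 0) = Δ·Π!·Σ² = 2/15  (sign +1)
B: Δ: 2! 2! 0! / 5! → 1/30; sum: t=2:+1/4 = 1/4; 3j²(2 1 1; -2 1 1) = Δ·Π!·Σ² = 1/5  (sign +1)
I_A²/I_B² = (2/15)/(1/5) = 2/3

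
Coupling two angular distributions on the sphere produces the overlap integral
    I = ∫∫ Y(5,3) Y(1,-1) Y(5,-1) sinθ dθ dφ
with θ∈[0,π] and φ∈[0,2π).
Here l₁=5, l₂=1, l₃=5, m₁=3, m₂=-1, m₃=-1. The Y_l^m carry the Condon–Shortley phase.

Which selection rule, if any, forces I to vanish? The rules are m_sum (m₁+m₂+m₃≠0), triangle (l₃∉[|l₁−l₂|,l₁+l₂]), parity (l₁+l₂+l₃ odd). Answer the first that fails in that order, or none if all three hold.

Σmᵢ = 1  ✗
l₃∈[|l₁−l₂|,l₁+l₂]=[4,6], have l₃=5
Σlᵢ = 11 ⇒ odd

m_sum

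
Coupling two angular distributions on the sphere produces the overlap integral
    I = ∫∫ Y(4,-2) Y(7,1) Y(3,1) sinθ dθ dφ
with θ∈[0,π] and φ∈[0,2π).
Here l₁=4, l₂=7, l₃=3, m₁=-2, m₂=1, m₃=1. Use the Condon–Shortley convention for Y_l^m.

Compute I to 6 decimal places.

-0.138088

Rules hold: Σm=0, L=14 even, 3≤3≤11.
N = 9·15·7 = 945
Δ = 8!·0!·6!/15! = 1/45045
Racah Σ t=4..4: t=4:+1/20736 = 1/20736
⇒ 3j(4 7 3; 0 0 0)² = 35/1287, sgn -1
Racah Σ t=6..6: t=6:+1/69120 = 1/69120
⇒ 3j(4 7 3; -2 1 1)² = 4/429, sgn +1
4πI² = N·(3j₀)²·(3jₘ)² = 4900/20449
I = -1·√(0.239621/4π) = -0.13808836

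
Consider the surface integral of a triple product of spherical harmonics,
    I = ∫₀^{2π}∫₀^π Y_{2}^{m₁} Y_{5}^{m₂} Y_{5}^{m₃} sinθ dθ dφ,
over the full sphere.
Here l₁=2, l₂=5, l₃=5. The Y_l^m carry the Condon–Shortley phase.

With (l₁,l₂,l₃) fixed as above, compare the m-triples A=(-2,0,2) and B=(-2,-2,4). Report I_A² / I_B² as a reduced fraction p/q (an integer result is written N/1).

35/18

Same 2,5,5: normalisation and zero-m 3j drop out of the ratio.
A: Δ: 2! 2! 8! / 13! → 1/38610; sum: t=2:+1/2880 = 1/2880; 3j²(2 5 5; -2 0 2) = Δ·Π!·Σ² = 14/429  (sign -1)
B: Δ: 2! 2! 8! / 13! → 1/38610; sum: t=2:+1/20160 = 1/20160; 3j²(2 5 5; -2 -2 4) = Δ·Π!·Σ² = 12/715  (sign -1)
I_A²/I_B² = (14/429)/(12/715) = 35/18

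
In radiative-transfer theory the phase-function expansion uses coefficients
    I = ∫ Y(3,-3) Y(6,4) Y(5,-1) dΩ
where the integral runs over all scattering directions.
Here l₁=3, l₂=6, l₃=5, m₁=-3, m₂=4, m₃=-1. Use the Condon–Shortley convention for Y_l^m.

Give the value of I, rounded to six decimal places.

m-sum 0 ✓  L=14 even ✓  3≤5≤9 ✓
Π(2lᵢ+1) = 7×13×11 = 1001
triangle coeff Δ(3,6,5) = 1/675675
Σ_t [1,3]: t=1:−1/8640 t=2:+1/2304 t=3:−1/8640 = 7/34560
(3j)²=7/429 [(3 6 5; 0 0 0)], sign=-1
Σ_t [4,4]: t=4:+1/69120 = 1/69120
(3j)²=4/143 [(3 6 5; -3 4 -1)], sign=+1
⇒ 4πI² = 196/429
I = (-1)√(196/429/(4π)) = -0.19067531

-0.190675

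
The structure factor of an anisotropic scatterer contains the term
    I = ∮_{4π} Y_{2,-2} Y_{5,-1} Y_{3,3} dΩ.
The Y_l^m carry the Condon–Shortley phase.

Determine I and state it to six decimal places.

-0.023961

Rules hold: Σm=0, L=10 even, 3≤3≤7.
N = 5·11·7 = 385
Δ = 4!·0!·6!/11! = 1/2310
Racah Σ t=2..2: t=2:+1/144 = 1/144
⇒ 3j(2 5 3; 0 0 0)² = 10/231, sgn -1
Racah Σ t=4..4: t=4:+1/17280 = 1/17280
⇒ 3j(2 5 3; -2 -1 3)² = 1/2310, sgn +1
4πI² = N·(3j₀)²·(3jₘ)² = 5/693
I = -1·√(0.00721501/4π) = -0.02396147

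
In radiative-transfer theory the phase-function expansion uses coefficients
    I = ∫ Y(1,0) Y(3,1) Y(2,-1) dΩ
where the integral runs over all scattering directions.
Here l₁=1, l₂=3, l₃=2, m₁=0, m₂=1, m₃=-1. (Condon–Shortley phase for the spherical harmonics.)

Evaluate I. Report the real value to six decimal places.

Rules hold: Σm=0, L=6 even, 2≤2≤4.
N = 3·7·5 = 105
Δ = 2!·0!·4!/7! = 1/105
Racah Σ t=1..1: t=1:−1/4 = -1/4
⇒ 3j(1 3 2; 0 0 0)² = 3/35, sgn -1
Racah Σ t=1..1: t=1:−1/6 = -1/6
⇒ 3j(1 3 2; 0 1 -1)² = 8/105, sgn +1
4πI² = N·(3j₀)²·(3jₘ)² = 24/35
I = -1·√(0.685714/4π) = -0.23359668

-0.233597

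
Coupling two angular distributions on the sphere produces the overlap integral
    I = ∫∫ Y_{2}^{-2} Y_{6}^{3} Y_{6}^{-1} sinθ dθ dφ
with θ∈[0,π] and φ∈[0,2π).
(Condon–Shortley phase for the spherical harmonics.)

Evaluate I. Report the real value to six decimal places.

Checks pass: Σm=0; 14 even; l₃=6∈[4,8].
(2·2+1)(2·6+1)(2·6+1) = 845
Δ: 2! 2! 10! / 15! → 1/90090
sum: t=0:+1/69120 t=1:−1/14400 t=2:+1/69120 = -7/172800
3j²(2 6 6; 0 0 0) = Δ·Π!·Σ² = 14/715  (sign -1)
sum: t=2:+1/120960 = 1/120960
3j²(2 6 6; -2 3 -1) = Δ·Π!·Σ² = 24/1001  (sign -1)
combine: 4πI² = 845·14/715·24/1001 = 48/121
take √, sign +1: I = 0.17767364

0.177674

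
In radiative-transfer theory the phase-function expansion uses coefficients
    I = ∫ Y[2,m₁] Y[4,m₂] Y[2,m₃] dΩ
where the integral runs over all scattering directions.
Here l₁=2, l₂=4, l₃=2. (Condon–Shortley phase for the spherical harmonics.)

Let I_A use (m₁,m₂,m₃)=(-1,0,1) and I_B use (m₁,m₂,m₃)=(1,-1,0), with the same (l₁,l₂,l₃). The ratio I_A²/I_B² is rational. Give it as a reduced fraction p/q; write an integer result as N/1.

8/15

Shared (l₁,l₂,l₃)=(2,4,2): N and (l;000)² cancel in I_A²/I_B².
A: Δ = 4!·0!·4!/9! = 1/630; Racah Σ t=3..3: t=3:−1/36 = -1/36; ⇒ 3j(2 4 2; -1 0 1)² = 8/315, sgn +1
B: Δ = 4!·0!·4!/9! = 1/630; Racah Σ t=1..1: t=1:−1/24 = -1/24; ⇒ 3j(2 4 2; 1 -1 0)² = 1/21, sgn -1
I_A²/I_B² = (8/315)/(1/21) = 8/15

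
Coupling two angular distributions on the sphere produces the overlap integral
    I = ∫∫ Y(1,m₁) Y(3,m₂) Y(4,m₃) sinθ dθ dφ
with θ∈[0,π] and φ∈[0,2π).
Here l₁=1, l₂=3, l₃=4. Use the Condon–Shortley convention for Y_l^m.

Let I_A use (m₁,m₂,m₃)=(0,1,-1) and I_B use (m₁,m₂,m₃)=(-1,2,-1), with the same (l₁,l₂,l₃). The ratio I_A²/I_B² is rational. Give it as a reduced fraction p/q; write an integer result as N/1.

Same 1,3,4: normalisation and zero-m 3j drop out of the ratio.
A: Δ: 0! 2! 6! / 9! → 1/252; sum: t=0:+1/48 = 1/48; 3j²(1 3 4; 0 1 -1) = Δ·Π!·Σ² = 5/84  (sign -1)
B: Δ: 0! 2! 6! / 9! → 1/252; sum: t=0:+1/240 = 1/240; 3j²(1 3 4; -1 2 -1) = Δ·Π!·Σ² = 1/84  (sign -1)
I_A²/I_B² = (5/84)/(1/84) = 5/1

5/1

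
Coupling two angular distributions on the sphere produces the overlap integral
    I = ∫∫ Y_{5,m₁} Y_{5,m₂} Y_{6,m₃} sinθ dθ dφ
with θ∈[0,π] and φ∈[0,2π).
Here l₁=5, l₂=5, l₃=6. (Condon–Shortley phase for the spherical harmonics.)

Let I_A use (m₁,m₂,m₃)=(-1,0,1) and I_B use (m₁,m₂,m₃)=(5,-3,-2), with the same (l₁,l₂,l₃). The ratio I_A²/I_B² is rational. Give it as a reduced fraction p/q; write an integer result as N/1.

4/15

Shared (l₁,l₂,l₃)=(5,5,6): N and (l;000)² cancel in I_A²/I_B².
A: Δ = 4!·6!·6!/17! = 1/28588560; Racah Σ t=0..4: t=0:+1/2073600 t=1:−1/34560 t=2:+1/6912 t=3:−1/10368 t=4:+1/138240 = 7/259200; ⇒ 3j(5 5 6; -1 0 1)² = 28/7293, sgn -1
B: Δ = 4!·6!·6!/17! = 1/28588560; Racah Σ t=0..0: t=0:+1/829440 = 1/829440; ⇒ 3j(5 5 6; 5 -3 -2)² = 35/2431, sgn +1
I_A²/I_B² = (28/7293)/(35/2431) = 4/15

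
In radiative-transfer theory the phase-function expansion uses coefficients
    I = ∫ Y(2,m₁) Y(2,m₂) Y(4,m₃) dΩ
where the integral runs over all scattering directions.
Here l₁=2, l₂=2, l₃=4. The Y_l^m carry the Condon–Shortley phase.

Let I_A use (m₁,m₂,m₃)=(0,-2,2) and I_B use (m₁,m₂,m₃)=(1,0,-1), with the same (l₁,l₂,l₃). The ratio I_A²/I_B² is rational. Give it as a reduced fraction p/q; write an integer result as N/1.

1/2

l's match ⇒ only the (l;m) 3-j factors differ between A and B.
A: triangle coeff Δ(2,2,4) = 1/630; Σ_t [0,0]: t=0:+1/96 = 1/96; (3j)²=1/42 [(2 2 4; 0 -2 2)], sign=+1
B: triangle coeff Δ(2,2,4) = 1/630; Σ_t [0,0]: t=0:+1/24 = 1/24; (3j)²=1/21 [(2 2 4; 1 0 -1)], sign=-1
I_A²/I_B² = (1/42)/(1/21) = 1/2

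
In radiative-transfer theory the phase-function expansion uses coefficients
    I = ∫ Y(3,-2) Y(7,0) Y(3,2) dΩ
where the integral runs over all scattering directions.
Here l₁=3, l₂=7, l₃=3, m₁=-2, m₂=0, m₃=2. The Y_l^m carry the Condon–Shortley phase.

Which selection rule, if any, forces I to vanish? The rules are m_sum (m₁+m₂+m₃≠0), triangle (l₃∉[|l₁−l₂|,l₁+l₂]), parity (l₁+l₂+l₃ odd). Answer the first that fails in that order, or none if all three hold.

triangle

Σmᵢ = 0  ✓
l₃∈[|l₁−l₂|,l₁+l₂]=[4,10], have l₃=3  ✗
Σlᵢ = 13 ⇒ odd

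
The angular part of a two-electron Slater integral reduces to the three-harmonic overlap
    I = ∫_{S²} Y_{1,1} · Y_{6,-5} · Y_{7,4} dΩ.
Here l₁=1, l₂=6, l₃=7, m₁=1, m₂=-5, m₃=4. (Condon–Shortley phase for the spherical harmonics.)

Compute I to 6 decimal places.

0.060604

Rules hold: Σm=0, L=14 even, 5≤7≤7.
N = 3·13·15 = 585
Δ = 0!·2!·12!/15! = 1/1365
Racah Σ t=0..0: t=0:+1/518400 = 1/518400
⇒ 3j(1 6 7; 0 0 0)² = 7/195, sgn -1
Racah Σ t=0..0: t=0:+1/79833600 = 1/79833600
⇒ 3j(1 6 7; 1 -5 4)² = 1/455, sgn -1
4πI² = N·(3j₀)²·(3jₘ)² = 3/65
I = +1·√(0.0461538/4π) = 0.06060368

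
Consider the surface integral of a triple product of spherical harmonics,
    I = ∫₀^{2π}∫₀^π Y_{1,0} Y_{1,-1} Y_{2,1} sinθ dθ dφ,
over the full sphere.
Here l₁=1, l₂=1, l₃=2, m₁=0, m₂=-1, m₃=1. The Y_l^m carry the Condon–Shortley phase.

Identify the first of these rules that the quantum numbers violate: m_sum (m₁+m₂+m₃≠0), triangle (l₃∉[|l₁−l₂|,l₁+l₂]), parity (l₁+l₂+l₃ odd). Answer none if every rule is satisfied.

none

azimuthal sum: 0 − 1 + 1 = 0  ✓
0 ≤ 2 ≤ 2 (triangle on l)  ✓
L = 1 + 1 + 2 = 4 (even)  ✓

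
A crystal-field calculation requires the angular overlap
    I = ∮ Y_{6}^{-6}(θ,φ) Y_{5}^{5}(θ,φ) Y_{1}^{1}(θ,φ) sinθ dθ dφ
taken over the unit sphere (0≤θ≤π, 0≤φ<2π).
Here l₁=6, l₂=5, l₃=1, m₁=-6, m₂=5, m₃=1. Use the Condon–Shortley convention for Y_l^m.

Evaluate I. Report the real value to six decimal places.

Rules hold: Σm=0, L=12 even, 1≤1≤11.
N = 13·11·3 = 429
Δ = 10!·2!·0!/13! = 1/858
Racah Σ t=5..5: t=5:−1/14400 = -1/14400
⇒ 3j(6 5 1; 0 0 0)² = 6/143, sgn +1
Racah Σ t=10..10: t=10:+1/7257600 = 1/7257600
⇒ 3j(6 5 1; -6 5 1)² = 1/13, sgn +1
4πI² = N·(3j₀)²·(3jₘ)² = 18/13
I = +1·√(1.38462/4π) = 0.33194004

0.331940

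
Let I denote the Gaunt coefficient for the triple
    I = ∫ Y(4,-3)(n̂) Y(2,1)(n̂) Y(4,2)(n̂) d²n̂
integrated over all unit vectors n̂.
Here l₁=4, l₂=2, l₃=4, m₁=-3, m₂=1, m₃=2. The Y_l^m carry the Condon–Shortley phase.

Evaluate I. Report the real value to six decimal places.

-0.187702

m-sum 0 ✓  L=10 even ✓  2≤4≤6 ✓
Π(2lᵢ+1) = 9×5×9 = 405
triangle coeff Δ(4,2,4) = 1/13860
Σ_t [0,2]: t=0:+1/192 t=1:−1/36 t=2:+1/192 = -5/288
(3j)²=20/693 [(4 2 4; 0 0 0)], sign=-1
Σ_t [1,2]: t=1:−1/1440 t=2:+1/240 = 1/288
(3j)²=5/132 [(4 2 4; -3 1 2)], sign=+1
⇒ 4πI² = 375/847
I = (-1)√(375/847/(4π)) = -0.18770204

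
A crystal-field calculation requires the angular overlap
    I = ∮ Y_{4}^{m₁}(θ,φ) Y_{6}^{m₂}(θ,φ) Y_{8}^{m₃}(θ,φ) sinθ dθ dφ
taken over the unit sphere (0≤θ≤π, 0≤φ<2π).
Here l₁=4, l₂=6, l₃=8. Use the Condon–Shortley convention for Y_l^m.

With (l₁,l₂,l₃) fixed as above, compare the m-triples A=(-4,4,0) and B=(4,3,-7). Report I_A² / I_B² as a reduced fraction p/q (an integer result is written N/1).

12/143

l's match ⇒ only the (l;m) 3-j factors differ between A and B.
A: triangle coeff Δ(4,6,8) = 1/23279256; Σ_t [2,2]: t=2:+1/116121600 = 1/116121600; (3j)²=70/46189 [(4 6 8; -4 4 0)], sign=+1
B: triangle coeff Δ(4,6,8) = 1/23279256; Σ_t [0,0]: t=0:+1/522547200 = 1/522547200; (3j)²=35/1938 [(4 6 8; 4 3 -7)], sign=-1
I_A²/I_B² = (70/46189)/(35/1938) = 12/143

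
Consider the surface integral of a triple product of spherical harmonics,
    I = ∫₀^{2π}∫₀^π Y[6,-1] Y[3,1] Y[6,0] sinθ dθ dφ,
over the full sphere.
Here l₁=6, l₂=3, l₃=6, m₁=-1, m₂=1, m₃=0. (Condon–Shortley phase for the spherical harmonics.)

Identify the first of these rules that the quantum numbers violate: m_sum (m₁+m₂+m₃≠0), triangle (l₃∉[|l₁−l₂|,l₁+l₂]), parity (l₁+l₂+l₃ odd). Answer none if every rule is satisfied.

parity

Σmᵢ = 0  ✓
l₃∈[|l₁−l₂|,l₁+l₂]=[3,9], have l₃=6  ✓
Σlᵢ = 15 ⇒ odd  ✗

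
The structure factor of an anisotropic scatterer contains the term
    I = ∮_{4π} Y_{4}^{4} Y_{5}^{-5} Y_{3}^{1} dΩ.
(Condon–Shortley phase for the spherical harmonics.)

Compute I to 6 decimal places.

Checks pass: Σm=0; 12 even; l₃=3∈[1,9].
(2·4+1)(2·5+1)(2·3+1) = 693
Δ: 6! 2! 4! / 13! → 1/180180
sum: t=2:+1/576 t=3:−1/144 t=4:+1/576 = -1/288
3j²(4 5 3; 0 0 0) = Δ·Π!·Σ² = 20/1001  (sign +1)
sum: t=0:+1/34560 = 1/34560
3j²(4 5 3; 4 -5 1) = Δ·Π!·Σ² = 14/429  (sign +1)
combine: 4πI² = 693·20/1001·14/429 = 840/1859
take √, sign +1: I = 0.18962475

0.189625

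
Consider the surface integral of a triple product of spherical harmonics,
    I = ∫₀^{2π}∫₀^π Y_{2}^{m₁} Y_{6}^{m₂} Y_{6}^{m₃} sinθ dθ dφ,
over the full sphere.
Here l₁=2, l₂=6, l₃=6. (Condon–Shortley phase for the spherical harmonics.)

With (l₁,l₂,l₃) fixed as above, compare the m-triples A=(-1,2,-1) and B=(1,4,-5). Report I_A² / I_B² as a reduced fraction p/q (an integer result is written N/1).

20/99

Shared (l₁,l₂,l₃)=(2,6,6): N and (l;000)² cancel in I_A²/I_B².
A: Δ = 2!·2!·10!/15! = 1/90090; Racah Σ t=1..2: t=1:−1/60480 t=2:+1/34560 = 1/80640; ⇒ 3j(2 6 6; -1 2 -1)² = 6/1001, sgn -1
B: Δ = 2!·2!·10!/15! = 1/90090; Racah Σ t=0..1: t=0:+1/7257600 t=1:−1/725760 = -1/806400; ⇒ 3j(2 6 6; 1 4 -5)² = 27/910, sgn +1
I_A²/I_B² = (6/1001)/(27/910) = 20/99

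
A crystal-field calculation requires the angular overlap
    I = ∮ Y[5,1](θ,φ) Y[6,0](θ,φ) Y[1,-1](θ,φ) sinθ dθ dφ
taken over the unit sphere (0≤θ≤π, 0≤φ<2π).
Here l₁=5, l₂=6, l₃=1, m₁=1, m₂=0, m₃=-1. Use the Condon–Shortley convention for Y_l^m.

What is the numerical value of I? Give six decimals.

Checks pass: Σm=0; 12 even; l₃=1∈[1,11].
(2·5+1)(2·6+1)(2·1+1) = 429
Δ: 10! 0! 2! / 13! → 1/858
sum: t=5:−1/14400 = -1/14400
3j²(5 6 1; 0 0 0) = Δ·Π!·Σ² = 6/143  (sign +1)
sum: t=4:+1/34560 = 1/34560
3j²(5 6 1; 1 0 -1) = Δ·Π!·Σ² = 5/286  (sign +1)
combine: 4πI² = 429·6/143·5/286 = 45/143
take √, sign +1: I = 0.15824621

0.158246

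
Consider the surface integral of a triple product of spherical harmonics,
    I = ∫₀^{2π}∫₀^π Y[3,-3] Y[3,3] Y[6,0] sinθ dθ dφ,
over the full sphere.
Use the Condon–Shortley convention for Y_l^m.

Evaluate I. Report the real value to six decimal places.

0.011854

Checks pass: Σm=0; 12 even; l₃=6∈[0,6].
(2·3+1)(2·3+1)(2·6+1) = 637
Δ: 0! 6! 6! / 13! → 1/12012
sum: t=0:+1/1296 = 1/1296
3j²(3 3 6; 0 0 0) = Δ·Π!·Σ² = 100/3003  (sign +1)
sum: t=0:+1/518400 = 1/518400
3j²(3 3 6; -3 3 0) = Δ·Π!·Σ² = 1/12012  (sign +1)
combine: 4πI² = 637·100/3003·1/12012 = 25/14157
take √, sign +1: I = 0.01185440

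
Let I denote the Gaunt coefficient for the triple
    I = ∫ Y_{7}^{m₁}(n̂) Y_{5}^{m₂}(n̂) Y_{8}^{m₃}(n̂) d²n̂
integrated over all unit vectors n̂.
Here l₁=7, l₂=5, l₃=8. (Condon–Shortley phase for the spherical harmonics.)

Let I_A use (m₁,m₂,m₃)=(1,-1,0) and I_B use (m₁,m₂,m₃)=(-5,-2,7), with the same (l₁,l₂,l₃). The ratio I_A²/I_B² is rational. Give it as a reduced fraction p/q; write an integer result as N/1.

l's match ⇒ only the (l;m) 3-j factors differ between A and B.
A: triangle coeff Δ(7,5,8) = 1/814773960; Σ_t [0,4]: t=0:+1/19906560 t=1:−1/3110400 t=2:+1/3317760 t=3:−1/21772800 t=4:+1/1393459200 = -1/66355200; (3j)²=21/92378 [(7 5 8; 1 -1 0)], sign=-1
B: triangle coeff Δ(7,5,8) = 1/814773960; Σ_t [2,3]: t=2:+1/1741824000 t=3:−1/1567641600 = -1/15676416000; (3j)²=11/58140 [(7 5 8; -5 -2 7)], sign=+1
I_A²/I_B² = (21/92378)/(11/58140) = 1890/1573

1890/1573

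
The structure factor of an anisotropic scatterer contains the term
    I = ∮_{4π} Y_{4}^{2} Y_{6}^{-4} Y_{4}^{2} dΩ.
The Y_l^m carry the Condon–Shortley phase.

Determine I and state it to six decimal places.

m-sum 0 ✓  L=14 even ✓  2≤4≤10 ✓
Π(2lᵢ+1) = 9×13×9 = 1053
triangle coeff Δ(4,6,4) = 1/1261260
Σ_t [2,4]: t=2:+1/4608 t=3:−1/1296 t=4:+1/4608 = -7/20736
(3j)²=20/1287 [(4 6 4; 0 0 0)], sign=-1
Σ_t [0,2]: t=0:+1/69120 t=1:−1/14400 t=2:+1/69120 = -7/172800
(3j)²=14/715 [(4 6 4; 2 -4 2)], sign=-1
⇒ 4πI² = 504/1573
I = (+1)√(504/1573/(4π)) = 0.15967833

0.159678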